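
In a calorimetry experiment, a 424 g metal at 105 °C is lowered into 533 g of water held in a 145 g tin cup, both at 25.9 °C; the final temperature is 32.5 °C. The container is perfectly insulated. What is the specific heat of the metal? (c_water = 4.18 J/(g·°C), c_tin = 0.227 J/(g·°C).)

c ≈ 0.485 J/(g·°C)

Taking heat into each body as positive, Σ m c ΔT = 0:
424·c·(32.5 − 105) + 533·4.18·(32.5 − 25.9) + 145·0.227·(32.5 − 25.9) = 0
-30740 c = -14922
c = -14922/-30740 ≈ 0.4854 J/(g·°C)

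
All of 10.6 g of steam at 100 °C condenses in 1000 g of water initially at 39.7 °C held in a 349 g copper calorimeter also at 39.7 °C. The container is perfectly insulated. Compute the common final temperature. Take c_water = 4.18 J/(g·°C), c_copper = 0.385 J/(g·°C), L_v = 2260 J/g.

T_f ≈ 45.8 °C

Sum of m c ΔT and latent-heat terms is zero:
latent heat released on condensation: 10.6·2260 = 23956
  condensed water 100 °C→T: 44.31(T − 100)
  water warms: 1000·4.18·(T − 39.7) = 4180(T − 39.7)
  cup: 134.37(T − 39.7)
4358.7 T = 23956 + 4430.8 + 171280 = 199667
T ≈ 45.81 °C (< 100 °C, so full condensation is consistent).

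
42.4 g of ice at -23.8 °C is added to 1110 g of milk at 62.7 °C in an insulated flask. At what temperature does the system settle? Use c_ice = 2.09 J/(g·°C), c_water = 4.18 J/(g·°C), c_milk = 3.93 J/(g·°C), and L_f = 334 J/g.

T_f ≈ 56.7 °C

Heat gained plus heat lost sum to zero:
ice -23.8→0 °C: 42.4×2.09×23.8 = 2109.1
  fusion: m_ice L_f = 42.4×334 = 14162
  warm the meltwater: 177.23 T
  milk: 4362.3(T − 62.7)
4539.5 T = 273516 − 16271 = 257246
T ≈ 56.67 °C — above 0 °C, consistent with complete melting.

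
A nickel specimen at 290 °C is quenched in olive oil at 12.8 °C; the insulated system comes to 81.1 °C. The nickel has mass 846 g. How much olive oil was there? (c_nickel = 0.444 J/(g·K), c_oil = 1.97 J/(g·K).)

m ≈ 583 g

Taking heat into each body as positive, Σ m c ΔT = 0:
846·0.444·(81.1 − 290) + m·1.97·(81.1 − 12.8) = 0
134.55 m = 78468
m = 78468/134.55 ≈ 583.2 g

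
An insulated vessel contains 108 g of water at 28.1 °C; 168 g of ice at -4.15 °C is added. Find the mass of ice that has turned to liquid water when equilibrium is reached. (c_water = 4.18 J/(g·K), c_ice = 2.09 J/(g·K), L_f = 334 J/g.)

Cooling the water to 0 °C releases 108·4.18·28.1 = 12685 J.
Of that, 168·2.09·4.15 = 1457.1 J goes to bring the ice to 0 °C, leaving 11228 J.
Fully melting the ice requires m_ice L_f = 168·334 = 56112 J.
Since 11228 < 56112 J, not all the ice melts; equilibrium is at 0 °C.
Mass melted = 11228/334 ≈ 33.62 g.

m_melted ≈ 33.6 g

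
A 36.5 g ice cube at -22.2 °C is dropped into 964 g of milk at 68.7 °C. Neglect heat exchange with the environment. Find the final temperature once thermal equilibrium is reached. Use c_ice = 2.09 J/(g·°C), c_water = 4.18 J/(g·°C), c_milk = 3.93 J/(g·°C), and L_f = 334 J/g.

T_f ≈ 62.5 °C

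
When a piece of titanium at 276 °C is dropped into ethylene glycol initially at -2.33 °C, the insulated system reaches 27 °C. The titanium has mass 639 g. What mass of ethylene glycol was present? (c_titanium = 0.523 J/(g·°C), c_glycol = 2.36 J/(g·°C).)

m ≈ 1200 g

|Q_titanium| = |Q_glycol|:
639·0.523·(276 − 27) = m·2.36·(27 − (-2.33))
69.22 m = 83215  ⇒  m ≈ 1202 g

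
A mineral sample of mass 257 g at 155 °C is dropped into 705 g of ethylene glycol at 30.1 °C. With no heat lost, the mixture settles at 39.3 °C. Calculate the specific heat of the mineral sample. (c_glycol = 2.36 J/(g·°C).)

c ≈ 0.515 J/(g·°C)

m_s c (T_s − T_f) = m_glycol c_glycol (T_f − T_0):
257·c·(155 − 39.3) = 705·2.36·(39.3 − 30.1)
29735 c = 15307  ⇒  c ≈ 0.5148 J/(g·°C)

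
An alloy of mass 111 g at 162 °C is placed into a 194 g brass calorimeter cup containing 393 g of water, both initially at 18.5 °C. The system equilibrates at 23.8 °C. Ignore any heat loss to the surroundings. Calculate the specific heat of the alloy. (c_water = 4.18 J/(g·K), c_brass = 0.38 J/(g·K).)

c ≈ 0.593 J/(g·K)

Taking heat into each body as positive, Σ m c ΔT = 0:
111·c·(23.8 − 162) + 393·4.18·(23.8 − 18.5) + 194·0.38·(23.8 − 18.5) = 0
-15340 c = -9097.2
c = -9097.2/-15340 ≈ 0.593 J/(g·K)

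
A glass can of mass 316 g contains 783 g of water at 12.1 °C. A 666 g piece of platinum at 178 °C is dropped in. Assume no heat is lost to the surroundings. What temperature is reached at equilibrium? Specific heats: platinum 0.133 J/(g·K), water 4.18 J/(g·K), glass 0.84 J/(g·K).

Setting the total heat transfer to zero:
666*0.133*(T − 178) + 783*4.18*(T − 12.1) + 316*0.84*(T − 12.1) = 0
88.58(T − 178) + 3272.9(T − 12.1) + 265.44(T − 12.1) = 0
(88.58 + 3272.9 + 265.44) T = 88.58*178 + 3272.9*12.1 + 265.44*12.1
T = 58581/3627 ≈ 16.15 °C

T_f ≈ 16.2 °C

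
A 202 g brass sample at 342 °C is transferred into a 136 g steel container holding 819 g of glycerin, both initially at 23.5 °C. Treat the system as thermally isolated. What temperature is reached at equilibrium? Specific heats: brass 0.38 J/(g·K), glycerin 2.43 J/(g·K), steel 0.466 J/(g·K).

T_f ≈ 35.0 °C

Heat gained plus heat lost sum to zero:
202·0.38·(T − 342) + 819·2.43·(T − 23.5) + 136·0.466·(T − 23.5) = 0
76.76(T − 342) + 1990.2(T − 23.5) + 63.38(T − 23.5) = 0
(76.76 + 1990.2 + 63.38) T = 76.76·342 + 1990.2·23.5 + 63.38·23.5
T = 74510/2130.3 ≈ 34.98 °C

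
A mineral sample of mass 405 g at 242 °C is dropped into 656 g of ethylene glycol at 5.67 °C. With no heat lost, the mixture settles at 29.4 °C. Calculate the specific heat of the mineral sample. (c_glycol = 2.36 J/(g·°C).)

c ≈ 0.427 J/(g·°C)

Taking heat into each body as positive, Σ m c ΔT = 0:
405·c·(29.4 − 242) + 656·2.36·(29.4 − 5.67) = 0
-86103 c = -36738
c = -36738/-86103 ≈ 0.4267 J/(g·°C)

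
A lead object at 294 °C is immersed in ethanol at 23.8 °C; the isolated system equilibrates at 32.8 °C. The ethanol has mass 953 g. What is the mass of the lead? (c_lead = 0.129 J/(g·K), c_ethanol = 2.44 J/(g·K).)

m ≈ 621 g

|Q_lead| = |Q_ethanol|:
m×0.129×(294 − 32.8) = 953×2.44×(32.8 − 23.8)
33.69 m = 20928  ⇒  m ≈ 621.1 g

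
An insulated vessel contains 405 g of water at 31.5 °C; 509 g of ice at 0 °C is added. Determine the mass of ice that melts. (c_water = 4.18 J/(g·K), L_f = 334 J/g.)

Heat available from the water dropping to 0 °C: 405×4.18×31.5 = 53326 J.
Fully melting the ice requires m_ice L_f = 509×334 = 170006 J.
53326 J < 170006 J, so only part of the ice melts and the system sits at 0 °C.
m_melt = 53326 / L_f = 159.7 g.

m_melted ≈ 160 g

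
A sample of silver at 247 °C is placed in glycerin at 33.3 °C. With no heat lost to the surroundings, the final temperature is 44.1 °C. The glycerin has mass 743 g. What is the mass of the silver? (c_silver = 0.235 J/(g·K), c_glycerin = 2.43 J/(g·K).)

|Q_silver| = |Q_glycerin|:
m×0.235×(247 − 44.1) = 743×2.43×(44.1 − 33.3)
47.68 m = 19499  ⇒  m ≈ 408.9 g

m ≈ 409 g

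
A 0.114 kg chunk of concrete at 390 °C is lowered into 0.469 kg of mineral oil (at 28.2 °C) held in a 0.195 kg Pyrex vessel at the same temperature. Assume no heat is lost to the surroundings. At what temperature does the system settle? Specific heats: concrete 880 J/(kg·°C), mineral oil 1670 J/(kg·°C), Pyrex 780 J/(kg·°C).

T_f ≈ 63.2 °C

Heat gained plus heat lost sum to zero:
0.114*880*(T − 390) + 0.469*1670*(T − 28.2) + 0.195*780*(T − 28.2) = 0
(100.32 + 783.23 + 152.1) T = 100.32*390 + 783.23*28.2 + 152.1*28.2
T = 65501 / 1035.6 = 63.2 °C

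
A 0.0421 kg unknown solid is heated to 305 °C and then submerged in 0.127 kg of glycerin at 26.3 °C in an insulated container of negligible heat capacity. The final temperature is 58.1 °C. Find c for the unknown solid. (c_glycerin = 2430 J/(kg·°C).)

c ≈ 944 J/(kg·°C)

Let T be the final temperature. ΣQ_i = 0:
0.0421×c×(58.1 − 305) + 0.127×2430×(58.1 − 26.3) = 0
-10.39 c = -9813.8
c = -9813.8/-10.39 ≈ 944.1 J/(kg·°C)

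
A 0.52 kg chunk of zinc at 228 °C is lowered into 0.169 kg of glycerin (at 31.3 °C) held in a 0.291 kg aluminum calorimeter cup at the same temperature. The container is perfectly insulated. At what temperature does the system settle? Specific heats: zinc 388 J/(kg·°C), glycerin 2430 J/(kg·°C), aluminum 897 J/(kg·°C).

T_f ≈ 76.7 °C

Taking heat into each body as positive, Σ m c ΔT = 0:
0.52·388·(T − 228) + 0.169·2430·(T − 31.3) + 0.291·897·(T − 31.3) = 0
873.46 T = 67025
T = 67025 / 873.46 = 76.7 °C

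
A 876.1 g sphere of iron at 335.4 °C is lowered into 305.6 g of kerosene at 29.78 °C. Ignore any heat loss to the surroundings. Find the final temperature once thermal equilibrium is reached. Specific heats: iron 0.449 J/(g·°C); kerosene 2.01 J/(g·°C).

|Q_iron| = |Q_kerosene|:
876.1*0.449*(335.4 − T) = 305.6*2.01*(T − 29.78)
393.37(335.4 − T) = 614.26(T − 29.78)
1007.6 T = 150228  ⇒  T ≈ 149.09 °C

T_f ≈ 149.1 °C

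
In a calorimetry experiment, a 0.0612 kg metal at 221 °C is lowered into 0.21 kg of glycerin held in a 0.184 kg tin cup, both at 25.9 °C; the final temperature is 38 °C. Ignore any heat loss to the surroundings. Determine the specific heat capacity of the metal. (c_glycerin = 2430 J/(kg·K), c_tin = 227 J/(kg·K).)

c ≈ 596 J/(kg·K)

Heat gained plus heat lost sum to zero:
0.0612×c×(38 − 221) + 0.21×2430×(38 − 25.9) + 0.184×227×(38 − 25.9) = 0
-11.2 c = -6680
c = -6680/-11.2 ≈ 596.5 J/(kg·K)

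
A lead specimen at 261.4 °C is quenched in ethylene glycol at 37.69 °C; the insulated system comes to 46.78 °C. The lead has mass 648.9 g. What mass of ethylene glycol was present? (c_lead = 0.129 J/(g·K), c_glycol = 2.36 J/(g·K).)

m ≈ 837 g

Net heat exchanged in the isolated system is zero:
648.9×0.129×(46.78 − 261.4) + m×2.36×(46.78 − 37.69) = 0
21.45 m = 17965
m = 17965/21.45 ≈ 837.5 g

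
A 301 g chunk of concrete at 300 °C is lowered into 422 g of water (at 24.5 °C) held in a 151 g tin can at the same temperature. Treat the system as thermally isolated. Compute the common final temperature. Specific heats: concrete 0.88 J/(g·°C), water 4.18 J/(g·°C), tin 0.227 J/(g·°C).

Heat gained plus heat lost sum to zero:
301×0.88×(T − 300) + 422×4.18×(T − 24.5) + 151×0.227×(T − 24.5) = 0
264.88(T − 300) + 1764(T − 24.5) + 34.28(T − 24.5) = 0
2063.1 T = 123521
T = 123521/2063.1 ≈ 59.87 °C

T_f ≈ 59.9 °C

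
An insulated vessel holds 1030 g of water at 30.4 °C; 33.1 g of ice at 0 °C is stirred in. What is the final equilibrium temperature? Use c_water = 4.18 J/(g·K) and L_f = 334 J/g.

T_f ≈ 27.0 °C

Taking heat into each body as positive, Σ m c ΔT = 0:
latent heat to melt: 33.1·334 = 11055; meltwater 0→T: 33.1·4.18·T = 138.36 T; water: 4305.4(T − 30.4)
4443.8 T = 130884 − 11055 = 119829
T ≈ 26.97 °C. Since T > 0 °C, the all-ice-melts assumption holds.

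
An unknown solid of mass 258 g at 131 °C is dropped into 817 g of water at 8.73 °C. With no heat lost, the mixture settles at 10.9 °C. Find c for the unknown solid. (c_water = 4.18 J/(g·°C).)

Heat lost by the unknown solid = heat gained by the water:
258×c×(131 − 10.9) = 817×4.18×(10.9 − 8.73)
30986 c = 7410.7  ⇒  c ≈ 0.2392 J/(g·°C)

c ≈ 0.239 J/(g·°C)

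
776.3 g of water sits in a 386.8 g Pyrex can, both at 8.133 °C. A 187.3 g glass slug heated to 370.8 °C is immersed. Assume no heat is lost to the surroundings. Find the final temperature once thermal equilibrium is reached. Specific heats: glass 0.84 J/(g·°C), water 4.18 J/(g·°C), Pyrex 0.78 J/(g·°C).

T_f ≈ 23.5 °C

T_f = Σ m_i c_i T_i / Σ m_i c_i:
T_f = (157.33·370.8 + 3244.9·8.133 + 301.7·8.133) / (157.33 + 3244.9 + 301.7)
    = 87184 / 3704 ≈ 23.54 °C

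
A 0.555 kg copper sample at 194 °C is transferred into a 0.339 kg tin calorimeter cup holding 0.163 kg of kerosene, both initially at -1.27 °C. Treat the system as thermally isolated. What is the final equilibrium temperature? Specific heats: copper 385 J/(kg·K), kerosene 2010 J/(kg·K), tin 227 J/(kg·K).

T_f ≈ 66.2 °C

Setting the total heat transfer to zero:
0.555×385×(T − 194) + 0.163×2010×(T − (-1.27)) + 0.339×227×(T − (-1.27)) = 0
213.68(T − 194) + 327.63(T − (-1.27)) + 76.95(T − (-1.27)) = 0
618.26 T = 40939
T ≈ 66.22 °C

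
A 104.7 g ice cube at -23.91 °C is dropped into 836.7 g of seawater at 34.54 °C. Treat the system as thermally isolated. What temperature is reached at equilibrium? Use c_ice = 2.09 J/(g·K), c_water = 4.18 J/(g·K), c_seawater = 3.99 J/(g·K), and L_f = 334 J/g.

Setting the total heat transfer to zero:
ice -23.91→0 °C: 104.7×2.09×23.91 = 5232.1
  melt ice: 104.7×334 = 34970
  meltwater 0→T: 104.7×4.18×T = 437.65 T
  seawater cools: 836.7×3.99×(T − 34.54) = 3338.4(T − 34.54)
3776.1 T = 115309 − 40202 = 75108
T ≈ 19.89 °C (positive, so assuming full melt was valid).

T_f ≈ 19.9 °C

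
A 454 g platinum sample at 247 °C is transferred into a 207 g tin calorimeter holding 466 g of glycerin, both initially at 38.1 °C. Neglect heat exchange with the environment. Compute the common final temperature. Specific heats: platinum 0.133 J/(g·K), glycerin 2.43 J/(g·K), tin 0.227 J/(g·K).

T_f ≈ 48.3 °C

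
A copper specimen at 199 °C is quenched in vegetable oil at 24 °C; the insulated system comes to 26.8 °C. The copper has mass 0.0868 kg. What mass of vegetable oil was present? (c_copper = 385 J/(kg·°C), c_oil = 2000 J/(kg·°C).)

m ≈ 1.03 kg

Setting the total heat transfer to zero:
0.0868·385·(26.8 − 199) + m·2000·(26.8 − 24) = 0
5600 m = 5754.6
m = 5754.6/5600 ≈ 1.028 kg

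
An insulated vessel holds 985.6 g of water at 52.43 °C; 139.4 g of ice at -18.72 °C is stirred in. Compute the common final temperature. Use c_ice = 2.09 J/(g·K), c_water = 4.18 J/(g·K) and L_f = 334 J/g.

T_f ≈ 34.9 °C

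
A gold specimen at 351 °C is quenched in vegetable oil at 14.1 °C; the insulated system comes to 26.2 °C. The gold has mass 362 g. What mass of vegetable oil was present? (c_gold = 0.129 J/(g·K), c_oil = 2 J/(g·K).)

m ≈ 627 g

Heat lost by the gold = heat gained by the oil:
362·0.129·(351 − 26.2) = m·2·(26.2 − 14.1)
24.2 m = 15168  ⇒  m ≈ 626.8 g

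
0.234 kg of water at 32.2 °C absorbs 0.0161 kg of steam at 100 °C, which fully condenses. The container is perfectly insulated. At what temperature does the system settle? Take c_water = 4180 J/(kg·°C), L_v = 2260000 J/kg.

Sum of m c ΔT and latent-heat terms is zero:
latent heat released on condensation: 0.0161×2260000 = 36386
  condensate cools 100→T: 0.0161×4180×(T − 100) = 67.3(T − 100)
  original water: 978.12(T − 32.2)
1045.4 T = 36386 + 6729.8 + 31495 = 74611
T ≈ 71.37 °C (< 100 °C, so full condensation is consistent).

T_f ≈ 71.4 °C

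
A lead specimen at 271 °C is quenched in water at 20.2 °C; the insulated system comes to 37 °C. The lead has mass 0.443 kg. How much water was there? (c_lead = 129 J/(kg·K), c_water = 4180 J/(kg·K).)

m ≈ 0.19 kg

Conservation of energy gives ΣQ = 0:
0.443×129×(37 − 271) + m×4180×(37 − 20.2) = 0
70224 m = 13372
m = 13372/70224 ≈ 0.1904 kg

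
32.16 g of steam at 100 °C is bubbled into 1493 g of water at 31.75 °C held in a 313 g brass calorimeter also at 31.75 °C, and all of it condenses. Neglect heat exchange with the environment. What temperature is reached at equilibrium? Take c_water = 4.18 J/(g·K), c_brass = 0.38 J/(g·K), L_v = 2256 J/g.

T_f ≈ 44.3 °C

Net heat exchanged in the isolated system is zero:
steam→water at 100 °C releases m L_v = 32.16·2256 = 72553; condensed water 100 °C→T: 134.43(T − 100); water warms: 1493·4.18·(T − 31.75) = 6240.7(T − 31.75); cup: 118.94(T − 31.75)
6494.1 T = 72553 + 13443 + 201920 = 287916
T ≈ 44.33 °C (< 100 °C, so full condensation is consistent).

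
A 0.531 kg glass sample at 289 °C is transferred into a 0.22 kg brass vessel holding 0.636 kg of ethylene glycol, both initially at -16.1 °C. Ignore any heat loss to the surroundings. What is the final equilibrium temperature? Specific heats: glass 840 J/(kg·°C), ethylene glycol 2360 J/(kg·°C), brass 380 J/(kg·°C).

Taking heat into each body as positive, Σ m c ΔT = 0:
0.531·840·(T − 289) + 0.636·2360·(T − (-16.1)) + 0.22·380·(T − (-16.1)) = 0
2030.6 T = 103394
T = 103394/2030.6 ≈ 50.92 °C

T_f ≈ 50.9 °C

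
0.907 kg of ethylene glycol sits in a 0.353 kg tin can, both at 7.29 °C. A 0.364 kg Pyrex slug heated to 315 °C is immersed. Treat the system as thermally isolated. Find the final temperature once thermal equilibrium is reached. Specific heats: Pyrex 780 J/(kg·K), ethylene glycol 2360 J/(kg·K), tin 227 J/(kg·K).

T_f ≈ 42.2 °C

Net heat exchanged in the isolated system is zero:
0.364*780*(T − 315) + 0.907*2360*(T − 7.29) + 0.353*227*(T − 7.29) = 0
283.92(T − 315) + 2140.5(T − 7.29) + 80.13(T − 7.29) = 0
(283.92 + 2140.5 + 80.13) T = 283.92*315 + 2140.5*7.29 + 80.13*7.29
T = 105623 / 2504.6 = 42.2 °C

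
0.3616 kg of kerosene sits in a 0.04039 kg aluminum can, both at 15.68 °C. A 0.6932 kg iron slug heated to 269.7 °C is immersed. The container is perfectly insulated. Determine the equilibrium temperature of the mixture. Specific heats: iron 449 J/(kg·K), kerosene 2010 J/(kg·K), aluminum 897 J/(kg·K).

T_f ≈ 89.3 °C

Let T be the final temperature. ΣQ_i = 0:
0.6932*449*(T − 269.7) + 0.3616*2010*(T − 15.68) + 0.04039*897*(T − 15.68) = 0
(311.25 + 726.82 + 36.23) T = 311.25*269.7 + 726.82*15.68 + 36.23*15.68
T = 95908 / 1074.3 = 89.3 °C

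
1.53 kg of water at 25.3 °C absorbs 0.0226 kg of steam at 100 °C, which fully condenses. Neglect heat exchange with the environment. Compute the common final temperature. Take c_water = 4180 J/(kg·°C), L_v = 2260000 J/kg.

Taking heat into each body as positive, Σ m c ΔT = 0:
latent heat released on condensation: 0.0226·2260000 = 51076; condensed water 100 °C→T: 94.47(T − 100); water warms: 1.53·4180·(T − 25.3) = 6395.4(T − 25.3)
6489.9 T = 51076 + 9446.8 + 161804 = 222326
T ≈ 34.26 °C (< 100 °C, so full condensation is consistent).

T_f ≈ 34.3 °C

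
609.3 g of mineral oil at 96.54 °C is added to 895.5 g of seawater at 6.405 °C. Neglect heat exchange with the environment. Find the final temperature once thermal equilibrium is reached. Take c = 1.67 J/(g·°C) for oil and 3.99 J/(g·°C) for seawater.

T_f ≈ 26.4 °C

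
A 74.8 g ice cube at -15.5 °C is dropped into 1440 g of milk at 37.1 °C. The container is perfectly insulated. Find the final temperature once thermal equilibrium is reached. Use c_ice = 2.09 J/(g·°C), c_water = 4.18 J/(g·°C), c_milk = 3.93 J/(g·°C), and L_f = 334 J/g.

T_f ≈ 30.6 °C

Taking heat into each body as positive, Σ m c ΔT = 0:
ice -15.5→0 °C: 74.8·2.09·15.5 = 2423.1
  melt ice: 74.8·334 = 24983
  warm the meltwater: 312.66 T
  milk cools: 1440·3.93·(T − 37.1) = 5659.2(T − 37.1)
5971.9 T = 209956 − 27406 = 182550
T ≈ 30.57 °C — above 0 °C, consistent with complete melting.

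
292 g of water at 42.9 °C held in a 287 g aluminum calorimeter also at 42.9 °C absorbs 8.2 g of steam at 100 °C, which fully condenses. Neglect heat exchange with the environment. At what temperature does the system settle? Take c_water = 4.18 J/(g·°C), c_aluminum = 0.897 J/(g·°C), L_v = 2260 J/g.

Net heat exchanged in the isolated system is zero:
steam→water at 100 °C releases m L_v = 8.2×2260 = 18532; condensate cools 100→T: 8.2×4.18×(T − 100) = 34.28(T − 100); original water: 1220.6(T − 42.9); aluminum cup: 287×0.897×(T − 42.9) = 257.44(T − 42.9)
1512.3 T = 18532 + 3427.6 + 63406 = 85366
T ≈ 56.45 °C — below 100 °C, confirming all the steam condensed.

T_f ≈ 56.4 °C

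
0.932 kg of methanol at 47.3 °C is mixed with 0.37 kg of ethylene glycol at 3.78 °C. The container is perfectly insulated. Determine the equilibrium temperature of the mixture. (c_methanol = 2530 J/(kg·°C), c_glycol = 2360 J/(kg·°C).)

T_f ≈ 35.5 °C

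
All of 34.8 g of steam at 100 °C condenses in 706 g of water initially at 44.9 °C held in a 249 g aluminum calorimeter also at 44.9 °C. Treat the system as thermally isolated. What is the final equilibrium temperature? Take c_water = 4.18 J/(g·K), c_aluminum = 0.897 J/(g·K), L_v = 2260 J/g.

Energy balance with sensible and latent terms:
latent heat released on condensation: 34.8·2260 = 78648; condensed water 100 °C→T: 145.46(T − 100); original water: 2951.1(T − 44.9); aluminum cup: 249·0.897·(T − 44.9) = 223.35(T − 44.9)
3319.9 T = 78648 + 14546 + 142532 = 235726
T ≈ 71.00 °C — below 100 °C, confirming all the steam condensed.

T_f ≈ 71.0 °C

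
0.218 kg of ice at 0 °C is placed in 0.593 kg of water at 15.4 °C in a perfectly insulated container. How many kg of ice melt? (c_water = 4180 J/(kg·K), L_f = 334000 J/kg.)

Heat available from the water dropping to 0 °C: 0.593·4180·15.4 = 38173 J.
Fully melting the ice requires m_ice L_f = 0.218·334000 = 72812 J.
38173 J < 72812 J, so only part of the ice melts and the system sits at 0 °C.
m_melted·334000 = 38173  ⇒  m_melted ≈ 0.1143 kg.

m_melted ≈ 0.114 kg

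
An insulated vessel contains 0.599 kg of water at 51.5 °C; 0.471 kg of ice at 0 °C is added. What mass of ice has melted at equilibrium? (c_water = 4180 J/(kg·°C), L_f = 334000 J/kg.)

m_melted ≈ 0.386 kg

Cooling the water to 0 °C releases 0.599×4180×51.5 = 128947 J.
To melt every bit of ice: 0.471×334000 = 157314 J.
Since 128947 < 157314 J, not all the ice melts; equilibrium is at 0 °C.
m_melted×334000 = 128947  ⇒  m_melted ≈ 0.3861 kg.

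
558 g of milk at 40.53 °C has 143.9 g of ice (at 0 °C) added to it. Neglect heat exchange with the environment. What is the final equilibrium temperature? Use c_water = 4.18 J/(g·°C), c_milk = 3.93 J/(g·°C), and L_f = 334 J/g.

Setting the total heat transfer to zero:
fusion: m_ice L_f = 143.9·334 = 48063
  warm the meltwater: 601.5 T
  milk cools: 558·3.93·(T − 40.53) = 2192.9(T − 40.53)
2794.4 T = 88880 − 48063 = 40817
T ≈ 14.61 °C — above 0 °C, consistent with complete melting.

T_f ≈ 14.6 °C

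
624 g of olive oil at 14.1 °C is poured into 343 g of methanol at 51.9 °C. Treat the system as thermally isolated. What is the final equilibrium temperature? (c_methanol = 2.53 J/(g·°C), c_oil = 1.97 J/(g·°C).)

T_f ≈ 29.7 °C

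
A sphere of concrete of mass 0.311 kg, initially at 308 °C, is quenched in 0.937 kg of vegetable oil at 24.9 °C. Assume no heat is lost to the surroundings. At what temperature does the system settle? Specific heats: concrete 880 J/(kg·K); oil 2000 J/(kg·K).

Set heat shed by the hot body equal to heat absorbed by the cold body:
0.311*880*(308 − T) = 0.937*2000*(T − 24.9)
273.68(308 − T) = 1874(T − 24.9)
2147.7 T = 130956  ⇒  T ≈ 60.98 °C

T_f ≈ 61.0 °C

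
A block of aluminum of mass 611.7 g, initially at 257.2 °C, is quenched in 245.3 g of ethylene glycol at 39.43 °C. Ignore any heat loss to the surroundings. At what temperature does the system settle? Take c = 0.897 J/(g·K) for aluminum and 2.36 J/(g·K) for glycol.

With ΣQ=0 the equilibrium temperature is the m·c-weighted mean:
T_f = (548.69×257.2 + 578.91×39.43) / (548.69 + 578.91)
    = 163951 / 1127.6 ≈ 145.40 °C

T_f ≈ 145.4 °C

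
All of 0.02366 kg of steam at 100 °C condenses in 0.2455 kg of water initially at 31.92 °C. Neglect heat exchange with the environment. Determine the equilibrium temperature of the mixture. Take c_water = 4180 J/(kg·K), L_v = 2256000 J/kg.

T_f ≈ 85.3 °C

Conservation of energy gives ΣQ = 0:
latent heat released on condensation: 0.02366×2256000 = 53377; condensed water 100 °C→T: 98.9(T − 100); water warms: 0.2455×4180×(T − 31.92) = 1026.2(T − 31.92)
1125.1 T = 53377 + 9889.9 + 32756 = 96023
T ≈ 85.35 °C — below 100 °C, confirming all the steam condensed.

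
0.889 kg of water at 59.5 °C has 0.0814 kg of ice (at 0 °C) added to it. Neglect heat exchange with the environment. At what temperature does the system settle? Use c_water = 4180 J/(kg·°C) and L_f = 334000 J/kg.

T_f ≈ 47.8 °C

Energy conservation, ΣQ = 0:
fusion: m_ice L_f = 0.0814×334000 = 27188
  meltwater 0→T: 0.0814×4180×T = 340.25 T
  water cools: 0.889×4180×(T − 59.5) = 3716(T − 59.5)
4056.3 T = 221103 − 27188 = 193916
T ≈ 47.81 °C (positive, so assuming full melt was valid).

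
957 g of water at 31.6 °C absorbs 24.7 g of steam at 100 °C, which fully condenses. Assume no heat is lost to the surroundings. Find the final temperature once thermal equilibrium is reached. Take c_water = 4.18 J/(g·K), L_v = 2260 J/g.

T_f ≈ 46.9 °C

Taking heat into each body as positive, Σ m c ΔT = 0:
steam→water at 100 °C releases m L_v = 24.7·2260 = 55822
  condensed water 100 °C→T: 103.25(T − 100)
  original water: 4000.3(T − 31.6)
4103.5 T = 55822 + 10325 + 126408 = 192555
T ≈ 46.92 °C — below 100 °C, confirming all the steam condensed.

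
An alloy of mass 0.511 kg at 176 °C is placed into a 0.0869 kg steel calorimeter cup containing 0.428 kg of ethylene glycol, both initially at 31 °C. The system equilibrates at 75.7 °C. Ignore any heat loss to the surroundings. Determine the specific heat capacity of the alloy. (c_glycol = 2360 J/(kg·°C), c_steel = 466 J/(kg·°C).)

c ≈ 916 J/(kg·°C)

Conservation of energy gives ΣQ = 0:
0.511·c·(75.7 − 176) + 0.428·2360·(75.7 − 31) + 0.0869·466·(75.7 − 31) = 0
-51.25 c = -46961
c = -46961/-51.25 ≈ 916.2 J/(kg·°C)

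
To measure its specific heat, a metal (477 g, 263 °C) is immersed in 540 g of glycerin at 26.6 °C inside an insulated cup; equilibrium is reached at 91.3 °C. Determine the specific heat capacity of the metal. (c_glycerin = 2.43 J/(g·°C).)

m_s c (T_s − T_f) = m_glycerin c_glycerin (T_f − T_0):
477·c·(263 − 91.3) = 540·2.43·(91.3 − 26.6)
81901 c = 84899  ⇒  c ≈ 1.037 J/(g·°C)

c ≈ 1.04 J/(g·°C)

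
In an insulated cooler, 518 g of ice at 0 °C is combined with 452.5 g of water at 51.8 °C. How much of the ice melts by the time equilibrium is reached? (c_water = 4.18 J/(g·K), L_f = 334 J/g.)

Water can give up m c ΔT = 452.5·4.18·51.8 = 97977 J before reaching 0 °C.
Fully melting the ice requires m_ice L_f = 518·334 = 173012 J.
97977 J < 173012 J, so only part of the ice melts and the system sits at 0 °C.
m_melt = 97977 / L_f = 293.3 g.

m_melted ≈ 293 g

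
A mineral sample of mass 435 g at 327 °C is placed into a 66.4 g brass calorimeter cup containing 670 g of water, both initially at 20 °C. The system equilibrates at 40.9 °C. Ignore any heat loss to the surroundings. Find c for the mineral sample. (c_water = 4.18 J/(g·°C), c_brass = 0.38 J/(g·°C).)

Net heat exchanged in the isolated system is zero:
435×c×(40.9 − 327) + 670×4.18×(40.9 − 20) + 66.4×0.38×(40.9 − 20) = 0
-124454 c = -59060
c = -59060/-124454 ≈ 0.4746 J/(g·°C)

c ≈ 0.475 J/(g·°C)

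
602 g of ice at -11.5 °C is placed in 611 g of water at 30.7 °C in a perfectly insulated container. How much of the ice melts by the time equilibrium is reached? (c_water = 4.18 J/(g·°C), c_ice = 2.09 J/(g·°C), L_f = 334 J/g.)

m_melted ≈ 191 g

Cooling the water to 0 °C releases 611·4.18·30.7 = 78407 J.
Of that, 602·2.09·11.5 = 14469 J goes to bring the ice to 0 °C, leaving 63938 J.
To melt every bit of ice: 602·334 = 201068 J.
That's not enough to melt it all — equilibrium is at 0 °C with ice remaining.
m_melt = 63938 / L_f = 191.4 g.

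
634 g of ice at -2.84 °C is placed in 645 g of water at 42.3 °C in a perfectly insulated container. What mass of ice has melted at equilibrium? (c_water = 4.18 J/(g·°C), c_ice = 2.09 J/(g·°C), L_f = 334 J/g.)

Cooling the water to 0 °C releases 645·4.18·42.3 = 114045 J.
Of that, 634·2.09·2.84 = 3763.2 J goes to bring the ice to 0 °C, leaving 110282 J.
Fully melting the ice requires m_ice L_f = 634·334 = 211756 J.
That's not enough to melt it all — equilibrium is at 0 °C with ice remaining.
Mass melted = 110282/334 ≈ 330.2 g.

m_melted ≈ 330 g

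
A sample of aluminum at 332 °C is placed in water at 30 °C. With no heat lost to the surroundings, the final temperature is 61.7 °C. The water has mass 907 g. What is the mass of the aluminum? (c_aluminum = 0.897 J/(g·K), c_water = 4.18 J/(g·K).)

m ≈ 496 g

|Q_aluminum| = |Q_water|:
m×0.897×(332 − 61.7) = 907×4.18×(61.7 − 30)
242.46 m = 120183  ⇒  m ≈ 495.7 g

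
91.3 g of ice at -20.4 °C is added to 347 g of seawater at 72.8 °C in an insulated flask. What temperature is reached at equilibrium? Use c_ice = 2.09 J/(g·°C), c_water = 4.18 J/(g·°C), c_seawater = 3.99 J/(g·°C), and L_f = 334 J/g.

T_f ≈ 37.6 °C

Taking heat into each body as positive, Σ m c ΔT = 0:
ice -20.4→0 °C: 91.3×2.09×20.4 = 3892.7
  melt ice: 91.3×334 = 30494
  meltwater 0→T: 91.3×4.18×T = 381.63 T
  seawater: 1384.5(T − 72.8)
1766.2 T = 100794 − 34387 = 66407
T ≈ 37.60 °C (positive, so assuming full melt was valid).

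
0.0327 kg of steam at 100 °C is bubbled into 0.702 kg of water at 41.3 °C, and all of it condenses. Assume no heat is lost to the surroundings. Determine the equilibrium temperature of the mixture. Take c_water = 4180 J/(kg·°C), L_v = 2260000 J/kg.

T_f ≈ 68.0 °C

Heat gained plus heat lost sum to zero:
latent heat released on condensation: 0.0327·2260000 = 73902
  condensed water 100 °C→T: 136.69(T − 100)
  original water: 2934.4(T − 41.3)
3071 T = 73902 + 13669 + 121189 = 208760
T ≈ 67.98 °C, under the boiling point, so the assumption holds.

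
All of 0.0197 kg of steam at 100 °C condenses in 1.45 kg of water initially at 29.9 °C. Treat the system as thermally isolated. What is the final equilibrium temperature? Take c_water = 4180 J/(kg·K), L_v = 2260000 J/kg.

Setting the total heat transfer to zero:
steam→water at 100 °C releases m L_v = 0.0197×2260000 = 44522; condensate cools 100→T: 0.0197×4180×(T − 100) = 82.35(T − 100); original water: 6061(T − 29.9)
6143.3 T = 44522 + 8234.6 + 181224 = 233980
T ≈ 38.09 °C, under the boiling point, so the assumption holds.

T_f ≈ 38.1 °C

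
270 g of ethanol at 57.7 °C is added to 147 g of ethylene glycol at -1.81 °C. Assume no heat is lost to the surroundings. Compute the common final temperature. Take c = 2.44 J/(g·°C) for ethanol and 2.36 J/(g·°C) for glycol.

T_f ≈ 37.2 °C

T_f is the heat-capacity-weighted average of the initial temperatures:
T_f = (658.8×57.7 + 346.92×(-1.81)) / (658.8 + 346.92)
    = 37385 / 1005.7 ≈ 37.17 °C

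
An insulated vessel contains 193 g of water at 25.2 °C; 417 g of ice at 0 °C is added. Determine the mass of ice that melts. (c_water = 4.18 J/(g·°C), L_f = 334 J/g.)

Cooling the water to 0 °C releases 193·4.18·25.2 = 20330 J.
To melt every bit of ice: 417·334 = 139278 J.
Since 20330 < 139278 J, not all the ice melts; equilibrium is at 0 °C.
m_melt = 20330 / L_f = 60.87 g.

m_melted ≈ 60.9 g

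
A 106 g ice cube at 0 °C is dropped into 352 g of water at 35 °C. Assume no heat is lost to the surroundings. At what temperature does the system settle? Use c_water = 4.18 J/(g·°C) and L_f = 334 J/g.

Heat gained plus heat lost sum to zero:
fusion: m_ice L_f = 106·334 = 35404; warm the meltwater: 443.08 T; water cools: 352·4.18·(T − 35) = 1471.4(T − 35)
1914.4 T = 51498 − 35404 = 16094
T ≈ 8.41 °C. Since T > 0 °C, the all-ice-melts assumption holds.

T_f ≈ 8.4 °C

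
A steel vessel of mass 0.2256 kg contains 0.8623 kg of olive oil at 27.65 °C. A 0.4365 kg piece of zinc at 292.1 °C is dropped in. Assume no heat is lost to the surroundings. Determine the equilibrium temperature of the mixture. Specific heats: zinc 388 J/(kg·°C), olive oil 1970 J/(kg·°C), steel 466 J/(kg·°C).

T_f ≈ 50.3 °C

Conservation of energy gives ΣQ = 0:
0.4365·388·(T − 292.1) + 0.8623·1970·(T − 27.65) + 0.2256·466·(T − 27.65) = 0
169.36(T − 292.1) + 1698.7(T − 27.65) + 105.13(T − 27.65) = 0
1973.2 T = 99347
T = 99347 / 1973.2 = 50.3 °C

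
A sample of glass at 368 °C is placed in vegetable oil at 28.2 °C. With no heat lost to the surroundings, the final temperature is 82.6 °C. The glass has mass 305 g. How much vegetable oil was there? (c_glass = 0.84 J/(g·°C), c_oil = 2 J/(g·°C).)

Heat gained plus heat lost sum to zero:
305·0.84·(82.6 − 368) + m·2·(82.6 − 28.2) = 0
108.8 m = 73119
m = 73119/108.8 ≈ 672.1 g

m ≈ 672 g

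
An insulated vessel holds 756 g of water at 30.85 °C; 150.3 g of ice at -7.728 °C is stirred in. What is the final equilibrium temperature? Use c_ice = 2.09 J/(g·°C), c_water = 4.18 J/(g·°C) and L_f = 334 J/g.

T_f ≈ 11.8 °C

Sum of m c ΔT and latent-heat terms is zero:
warm ice to 0 °C: 150.3×2.09×(0 − (-7.728)) = 2427.6; latent heat to melt: 150.3×334 = 50200; meltwater 0→T: 150.3×4.18×T = 628.25 T; water cools: 756×4.18×(T − 30.85) = 3160.1(T − 30.85)
3788.3 T = 97488 − 52628 = 44861
T ≈ 11.84 °C — above 0 °C, consistent with complete melting.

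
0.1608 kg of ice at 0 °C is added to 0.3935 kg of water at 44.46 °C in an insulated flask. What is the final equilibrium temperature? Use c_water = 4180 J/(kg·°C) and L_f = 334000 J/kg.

T_f ≈ 8.4 °C

Taking heat into each body as positive, Σ m c ΔT = 0:
melt ice: 0.1608×334000 = 53707; warm the meltwater: 672.14 T; water cools: 0.3935×4180×(T − 44.46) = 1644.8(T − 44.46)
2317 T = 73129 − 53707 = 19422
T ≈ 8.38 °C (positive, so assuming full melt was valid).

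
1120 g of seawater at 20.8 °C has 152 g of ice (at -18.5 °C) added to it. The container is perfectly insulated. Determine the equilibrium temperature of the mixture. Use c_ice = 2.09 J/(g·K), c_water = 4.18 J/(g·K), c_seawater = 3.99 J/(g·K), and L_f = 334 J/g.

T_f ≈ 7.1 °C

Energy balance with sensible and latent terms:
ice -18.5→0 °C: 152·2.09·18.5 = 5877.1
  fusion: m_ice L_f = 152·334 = 50768
  meltwater 0→T: 152·4.18·T = 635.36 T
  seawater: 4468.8(T − 20.8)
5104.2 T = 92951 − 56645 = 36306
T ≈ 7.11 °C. Since T > 0 °C, the all-ice-melts assumption holds.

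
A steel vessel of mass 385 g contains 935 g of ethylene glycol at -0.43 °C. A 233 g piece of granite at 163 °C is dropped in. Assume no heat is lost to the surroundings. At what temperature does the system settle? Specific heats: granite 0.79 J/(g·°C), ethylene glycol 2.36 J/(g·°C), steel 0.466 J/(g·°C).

T_f ≈ 11.3 °C

Setting the total heat transfer to zero:
233*0.79*(T − 163) + 935*2.36*(T − (-0.43)) + 385*0.466*(T − (-0.43)) = 0
184.07(T − 163) + 2206.6(T − (-0.43)) + 179.41(T − (-0.43)) = 0
2570.1 T = 28977
T ≈ 11.27 °C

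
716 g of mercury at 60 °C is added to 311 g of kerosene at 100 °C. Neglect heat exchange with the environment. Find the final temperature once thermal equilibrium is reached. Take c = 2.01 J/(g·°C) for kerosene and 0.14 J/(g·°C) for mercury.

Heat lost by the kerosene equals heat gained by the mercury:
311·2.01·(100 − T) = 716·0.14·(T − 60)
625.11(100 − T) = 100.24(T − 60)
725.35 T = 68525  ⇒  T ≈ 94.47 °C

T_f ≈ 94.5 °C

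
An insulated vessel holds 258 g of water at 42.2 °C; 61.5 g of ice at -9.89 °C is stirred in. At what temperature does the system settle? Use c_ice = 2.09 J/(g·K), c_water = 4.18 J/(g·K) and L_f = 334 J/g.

Sum of m c ΔT and latent-heat terms is zero:
warm ice to 0 °C: 61.5·2.09·(0 − (-9.89)) = 1271.2; latent heat to melt: 61.5·334 = 20541; meltwater 0→T: 61.5·4.18·T = 257.07 T; water cools: 258·4.18·(T − 42.2) = 1078.4(T − 42.2)
1335.5 T = 45510 − 21812 = 23698
T ≈ 17.74 °C (positive, so assuming full melt was valid).

T_f ≈ 17.7 °C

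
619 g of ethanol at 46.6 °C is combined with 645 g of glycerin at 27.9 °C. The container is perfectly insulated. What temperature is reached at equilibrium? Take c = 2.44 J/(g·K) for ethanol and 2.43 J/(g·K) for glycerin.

T_f ≈ 37.1 °C

Net heat exchanged in the isolated system is zero:
619*2.44*(T − 46.6) + 645*2.43*(T − 27.9) = 0
1510.4(T − 46.6) + 1567.4(T − 27.9) = 0
3077.7 T = 114112
T = 114112 / 3077.7 = 37.1 °C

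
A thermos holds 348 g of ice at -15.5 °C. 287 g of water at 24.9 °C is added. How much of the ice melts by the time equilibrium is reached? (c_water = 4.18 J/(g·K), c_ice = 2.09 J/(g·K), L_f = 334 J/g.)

Cooling the water to 0 °C releases 287×4.18×24.9 = 29872 J.
Of that, 348×2.09×15.5 = 11273 J goes to bring the ice to 0 °C, leaving 18598 J.
Melting all 348 g of ice would need 348×334 = 116232 J.
Since 18598 < 116232 J, not all the ice melts; equilibrium is at 0 °C.
m_melted×334 = 18598  ⇒  m_melted ≈ 55.68 g.

m_melted ≈ 55.7 g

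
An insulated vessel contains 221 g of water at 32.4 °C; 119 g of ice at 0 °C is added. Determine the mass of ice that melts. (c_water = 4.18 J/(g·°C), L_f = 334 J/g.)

m_melted ≈ 89.6 g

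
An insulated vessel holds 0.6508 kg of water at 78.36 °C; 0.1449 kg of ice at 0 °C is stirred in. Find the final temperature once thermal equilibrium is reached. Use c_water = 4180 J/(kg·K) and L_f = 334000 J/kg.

T_f ≈ 49.5 °C

Net heat exchanged in the isolated system is zero:
fusion: m_ice L_f = 0.1449·334000 = 48397; meltwater 0→T: 0.1449·4180·T = 605.68 T; water cools: 0.6508·4180·(T − 78.36) = 2720.3(T − 78.36)
3326 T = 213166 − 48397 = 164770
T ≈ 49.54 °C — above 0 °C, consistent with complete melting.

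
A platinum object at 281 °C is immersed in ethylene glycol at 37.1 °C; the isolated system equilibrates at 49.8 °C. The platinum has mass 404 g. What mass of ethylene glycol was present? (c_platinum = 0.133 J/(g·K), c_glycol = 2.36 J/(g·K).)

m ≈ 414 g

Taking heat into each body as positive, Σ m c ΔT = 0:
404·0.133·(49.8 − 281) + m·2.36·(49.8 − 37.1) = 0
29.97 m = 12423
m = 12423/29.97 ≈ 414.5 g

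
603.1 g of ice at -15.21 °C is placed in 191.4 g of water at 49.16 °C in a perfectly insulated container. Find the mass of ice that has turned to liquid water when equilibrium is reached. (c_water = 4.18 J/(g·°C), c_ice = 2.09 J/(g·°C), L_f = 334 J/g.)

Cooling the water to 0 °C releases 191.4·4.18·49.16 = 39331 J.
Of that, 603.1·2.09·15.21 = 19172 J goes to bring the ice to 0 °C, leaving 20159 J.
To melt every bit of ice: 603.1·334 = 201435 J.
Since 20159 < 201435 J, not all the ice melts; equilibrium is at 0 °C.
Mass melted = 20159/334 ≈ 60.36 g.

m_melted ≈ 60.4 g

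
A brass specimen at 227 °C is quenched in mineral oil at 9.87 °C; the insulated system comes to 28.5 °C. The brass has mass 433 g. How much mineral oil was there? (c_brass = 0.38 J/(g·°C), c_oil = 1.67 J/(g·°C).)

m ≈ 1050 g

Net heat exchanged in the isolated system is zero:
433×0.38×(28.5 − 227) + m×1.67×(28.5 − 9.87) = 0
31.11 m = 32661
m = 32661/31.11 ≈ 1050 g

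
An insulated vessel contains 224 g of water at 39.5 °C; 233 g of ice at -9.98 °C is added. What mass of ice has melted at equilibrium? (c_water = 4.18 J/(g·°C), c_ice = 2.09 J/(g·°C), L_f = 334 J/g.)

m_melted ≈ 96.2 g

Cooling the water to 0 °C releases 224×4.18×39.5 = 36985 J.
Of that, 233×2.09×9.98 = 4860 J goes to bring the ice to 0 °C, leaving 32125 J.
To melt every bit of ice: 233×334 = 77822 J.
32125 J < 77822 J, so only part of the ice melts and the system sits at 0 °C.
Mass melted = 32125/334 ≈ 96.18 g.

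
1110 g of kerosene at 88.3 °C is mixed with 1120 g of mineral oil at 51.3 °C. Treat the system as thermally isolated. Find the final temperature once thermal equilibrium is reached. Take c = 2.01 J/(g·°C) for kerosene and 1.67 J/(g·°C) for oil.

T_f ≈ 71.4 °C

Setting the total heat transfer to zero:
1110·2.01·(T − 88.3) + 1120·1.67·(T − 51.3) = 0
2231.1(T − 88.3) + 1870.4(T − 51.3) = 0
4101.5 T = 292958
T ≈ 71.43 °C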